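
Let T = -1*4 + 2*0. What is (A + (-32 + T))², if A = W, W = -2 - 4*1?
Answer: 1764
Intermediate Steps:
W = -6 (W = -2 - 4 = -6)
A = -6
T = -4 (T = -4 + 0 = -4)
(A + (-32 + T))² = (-6 + (-32 - 4))² = (-6 - 36)² = (-42)² = 1764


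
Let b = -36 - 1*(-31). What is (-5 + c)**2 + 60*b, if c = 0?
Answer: -275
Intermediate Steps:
b = -5 (b = -36 + 31 = -5)
(-5 + c)**2 + 60*b = (-5 + 0)**2 + 60*(-5) = (-5)**2 - 300 = 25 - 300 = -275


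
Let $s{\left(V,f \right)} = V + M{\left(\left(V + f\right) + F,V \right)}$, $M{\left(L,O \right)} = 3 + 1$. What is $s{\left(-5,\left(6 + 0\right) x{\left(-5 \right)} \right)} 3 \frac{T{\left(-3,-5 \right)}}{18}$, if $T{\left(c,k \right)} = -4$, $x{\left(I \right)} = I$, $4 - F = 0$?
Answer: $\frac{2}{3} \approx 0.66667$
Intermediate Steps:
$F = 4$ ($F = 4 - 0 = 4 + 0 = 4$)
$M{\left(L,O \right)} = 4$
$s{\left(V,f \right)} = 4 + V$ ($s{\left(V,f \right)} = V + 4 = 4 + V$)
$s{\left(-5,\left(6 + 0\right) x{\left(-5 \right)} \right)} 3 \frac{T{\left(-3,-5 \right)}}{18} = \left(4 - 5\right) 3 \left(- \frac{4}{18}\right) = \left(-1\right) 3 \left(\left(-4\right) \frac{1}{18}\right) = \left(-3\right) \left(- \frac{2}{9}\right) = \frac{2}{3}$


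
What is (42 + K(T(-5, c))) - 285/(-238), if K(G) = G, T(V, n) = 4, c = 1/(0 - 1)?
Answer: 11233/238 ≈ 47.197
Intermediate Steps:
c = -1 (c = 1/(-1) = -1)
(42 + K(T(-5, c))) - 285/(-238) = (42 + 4) - 285/(-238) = 46 - 285*(-1/238) = 46 + 285/238 = 11233/238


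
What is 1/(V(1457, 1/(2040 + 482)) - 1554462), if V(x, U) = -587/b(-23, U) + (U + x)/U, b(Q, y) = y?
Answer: 1/639679 ≈ 1.5633e-6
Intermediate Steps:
V(x, U) = -587/U + (U + x)/U
1/(V(1457, 1/(2040 + 482)) - 1554462) = 1/((-587 + 1/(2040 + 482) + 1457)/(1/(2040 + 482)) - 1554462) = 1/((-587 + 1/2522 + 1457)/(1/2522) - 1554462) = 1/(2522*(2194141/2522) - 1554462) = 1/(2194141 - 1554462) = 1/639679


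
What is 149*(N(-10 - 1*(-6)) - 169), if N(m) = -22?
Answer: -28459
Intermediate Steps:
149*(N(-10 - 1*(-6)) - 169) = 149*(-22 - 169) = 149*(-191) = -28459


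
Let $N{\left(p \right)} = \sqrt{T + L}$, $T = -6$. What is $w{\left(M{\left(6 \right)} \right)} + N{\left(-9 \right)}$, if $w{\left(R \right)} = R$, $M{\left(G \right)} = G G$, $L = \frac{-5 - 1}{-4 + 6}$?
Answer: $36 + 3 i \approx 36.0 + 3.0 i$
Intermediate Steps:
$L = -3$ ($L = - \frac{6}{2} = \left(-6\right) \frac{1}{2} = -3$)
$M{\left(G \right)} = G^{2}$
$N{\left(p \right)} = 3 i$ ($N{\left(p \right)} = \sqrt{-6 - 3} = \sqrt{-9} = 3 i$)
$w{\left(M{\left(6 \right)} \right)} + N{\left(-9 \right)} = 6^{2} + 3 i = 36 + 3 i$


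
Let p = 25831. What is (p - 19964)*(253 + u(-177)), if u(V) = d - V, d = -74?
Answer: 2088652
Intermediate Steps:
u(V) = -74 - V
(p - 19964)*(253 + u(-177)) = (25831 - 19964)*(253 + (-74 - 1*(-177))) = 5867*(253 + (-74 + 177)) = 5867*(253 + 103) = 5867*356 = 2088652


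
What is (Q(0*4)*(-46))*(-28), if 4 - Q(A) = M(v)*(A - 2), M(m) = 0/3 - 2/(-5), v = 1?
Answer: 30912/5 ≈ 6182.4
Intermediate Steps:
M(m) = ⅖ (M(m) = 0*(⅓) - 2*(-⅕) = 0 + ⅖ = ⅖)
Q(A) = 24/5 - 2*A/5 (Q(A) = 4 - 2*(A - 2)/5 = 4 - 2*(-2 + A)/5 = 4 - (-⅘ + 2*A/5) = 4 + (⅘ - 2*A/5) = 24/5 - 2*A/5)
(Q(0*4)*(-46))*(-28) = ((24/5 - 0*4)*(-46))*(-28) = ((24/5 - ⅖*0)*(-46))*(-28) = ((24/5 + 0)*(-46))*(-28) = ((24/5)*(-46))*(-28) = -1104/5*(-28) = 30912/5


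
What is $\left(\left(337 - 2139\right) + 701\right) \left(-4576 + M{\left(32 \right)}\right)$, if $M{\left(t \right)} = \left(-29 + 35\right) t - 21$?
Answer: $4849905$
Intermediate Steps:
$M{\left(t \right)} = -21 + 6 t$ ($M{\left(t \right)} = 6 t - 21 = -21 + 6 t$)
$\left(\left(337 - 2139\right) + 701\right) \left(-4576 + M{\left(32 \right)}\right) = \left(\left(337 - 2139\right) + 701\right) \left(-4576 + \left(-21 + 6 \cdot 32\right)\right) = \left(-1802 + 701\right) \left(-4576 + \left(-21 + 192\right)\right) = - 1101 \left(-4576 + 171\right) = \left(-1101\right) \left(-4405\right) = 4849905$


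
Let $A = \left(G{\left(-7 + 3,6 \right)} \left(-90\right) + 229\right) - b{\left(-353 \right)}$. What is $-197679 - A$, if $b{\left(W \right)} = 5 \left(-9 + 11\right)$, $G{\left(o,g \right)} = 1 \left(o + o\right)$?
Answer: $-198618$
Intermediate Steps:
$G{\left(o,g \right)} = 2 o$ ($G{\left(o,g \right)} = 1 \cdot 2 o = 2 o$)
$b{\left(W \right)} = 10$ ($b{\left(W \right)} = 5 \cdot 2 = 10$)
$A = 939$ ($A = \left(2 \left(-7 + 3\right) \left(-90\right) + 229\right) - 10 = \left(2 \left(-4\right) \left(-90\right) + 229\right) - 10 = \left(\left(-8\right) \left(-90\right) + 229\right) - 10 = \left(720 + 229\right) - 10 = 949 - 10 = 939$)
$-197679 - A = -197679 - 939 = -198618$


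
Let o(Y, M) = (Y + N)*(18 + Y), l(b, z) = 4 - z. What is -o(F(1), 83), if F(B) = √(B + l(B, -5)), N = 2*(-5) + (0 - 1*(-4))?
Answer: 98 - 12*√10 ≈ 60.053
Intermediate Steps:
N = -6 (N = -10 + (0 + 4) = -10 + 4 = -6)
F(B) = √(9 + B) (F(B) = √(B + (4 - 1*(-5))) = √(B + (4 + 5)) = √(B + 9) = √(9 + B))
o(Y, M) = (-6 + Y)*(18 + Y) (o(Y, M) = (Y - 6)*(18 + Y) = (-6 + Y)*(18 + Y))
-o(F(1), 83) = -(-108 + (√(9 + 1))² + 12*√(9 + 1)) = -(-108 + (√10)² + 12*√10) = -(-108 + 10 + 12*√10) = -(-98 + 12*√10) = 98 - 12*√10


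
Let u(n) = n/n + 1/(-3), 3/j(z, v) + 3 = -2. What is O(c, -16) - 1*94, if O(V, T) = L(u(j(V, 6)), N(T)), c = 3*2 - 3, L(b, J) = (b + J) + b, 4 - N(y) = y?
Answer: -218/3 ≈ -72.667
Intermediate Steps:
j(z, v) = -⅗ (j(z, v) = 3/(-3 - 2) = 3/(-5) = 3*(-⅕) = -⅗)
u(n) = ⅔ (u(n) = 1 + 1*(-⅓) = 1 - ⅓ = ⅔)
N(y) = 4 - y
L(b, J) = J + 2*b (L(b, J) = (J + b) + b = J + 2*b)
c = 3 (c = 6 - 3 = 3)
O(V, T) = 16/3 - T (O(V, T) = (4 - T) + 2*(⅔) = (4 - T) + 4/3 = 16/3 - T)
O(c, -16) - 1*94 = (16/3 - 1*(-16)) - 1*94 = (16/3 + 16) - 94 = 64/3 - 94 = -218/3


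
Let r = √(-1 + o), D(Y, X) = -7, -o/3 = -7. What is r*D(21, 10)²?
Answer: 98*√5 ≈ 219.13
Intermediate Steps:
o = 21 (o = -3*(-7) = 21)
r = 2*√5 (r = √(-1 + 21) = √20 = 2*√5 ≈ 4.4721)
r*D(21, 10)² = (2*√5)*(-7)² = (2*√5)*49 = 98*√5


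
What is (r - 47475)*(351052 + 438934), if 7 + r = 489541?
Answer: 349220421174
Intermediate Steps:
r = 489534 (r = -7 + 489541 = 489534)
(r - 47475)*(351052 + 438934) = (489534 - 47475)*(351052 + 438934) = 442059*789986 = 349220421174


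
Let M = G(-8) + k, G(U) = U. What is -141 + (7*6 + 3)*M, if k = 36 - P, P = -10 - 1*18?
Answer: 2379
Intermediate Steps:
P = -28 (P = -10 - 18 = -28)
k = 64 (k = 36 - 1*(-28) = 36 + 28 = 64)
M = 56 (M = -8 + 64 = 56)
-141 + (7*6 + 3)*M = -141 + (7*6 + 3)*56 = -141 + (42 + 3)*56 = -141 + 45*56 = -141 + 2520 = 2379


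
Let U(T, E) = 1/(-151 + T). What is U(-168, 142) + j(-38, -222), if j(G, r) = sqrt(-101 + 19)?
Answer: -1/319 + I*sqrt(82) ≈ -0.0031348 + 9.0554*I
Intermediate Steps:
j(G, r) = I*sqrt(82) (j(G, r) = sqrt(-82) = I*sqrt(82))
U(-168, 142) + j(-38, -222) = 1/(-151 - 168) + I*sqrt(82) = 1/(-319) + I*sqrt(82) = -1/319 + I*sqrt(82)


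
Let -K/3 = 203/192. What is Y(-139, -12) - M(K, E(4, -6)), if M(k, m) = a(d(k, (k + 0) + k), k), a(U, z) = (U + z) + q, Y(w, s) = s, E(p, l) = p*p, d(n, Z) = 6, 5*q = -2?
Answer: -4617/320 ≈ -14.428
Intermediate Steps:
q = -⅖ (q = (⅕)*(-2) = -⅖ ≈ -0.40000)
K = -203/64 (K = -609/192 = -3*203/192 = -203/64 ≈ -3.1719)
E(p, l) = p²
a(U, z) = -⅖ + U + z (a(U, z) = (U + z) - ⅖ = -⅖ + U + z)
M(k, m) = 28/5 + k (M(k, m) = -⅖ + 6 + k = 28/5 + k)
Y(-139, -12) - M(K, E(4, -6)) = -12 - (28/5 - 203/64) = -12 - 1*777/320 = -12 - 777/320 = -4617/320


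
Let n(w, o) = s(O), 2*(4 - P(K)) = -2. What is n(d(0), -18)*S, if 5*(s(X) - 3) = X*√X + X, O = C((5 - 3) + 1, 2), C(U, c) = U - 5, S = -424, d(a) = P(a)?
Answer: -5512/5 + 848*I*√2/5 ≈ -1102.4 + 239.85*I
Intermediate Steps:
P(K) = 5 (P(K) = 4 - ½*(-2) = 4 + 1 = 5)
d(a) = 5
C(U, c) = -5 + U
O = -2 (O = -5 + ((5 - 3) + 1) = -5 + (2 + 1) = -5 + 3 = -2)
s(X) = 3 + X/5 + X^(3/2)/5 (s(X) = 3 + (X*√X + X)/5 = 3 + (X^(3/2) + X)/5 = 3 + (X + X^(3/2))/5 = 3 + (X/5 + X^(3/2)/5) = 3 + X/5 + X^(3/2)/5)
n(w, o) = 13/5 - 2*I*√2/5 (n(w, o) = 3 + (⅕)*(-2) + (-2)^(3/2)/5 = 3 - ⅖ + (-2*I*√2)/5 = 3 - ⅖ - 2*I*√2/5 = 13/5 - 2*I*√2/5)
n(d(0), -18)*S = (13/5 - 2*I*√2/5)*(-424) = -5512/5 + 848*I*√2/5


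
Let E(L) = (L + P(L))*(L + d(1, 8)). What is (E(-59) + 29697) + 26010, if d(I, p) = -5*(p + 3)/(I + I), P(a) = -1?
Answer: 60897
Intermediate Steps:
d(I, p) = -5*(3 + p)/(2*I)
E(L) = (-1 + L)*(-55/2 + L) (E(L) = (L - 1)*(L + (5/2)*(-3 - 1*8)/1) = (-1 + L)*(L + (5/2)*1*(-3 - 8)) = (-1 + L)*(L + (5/2)*1*(-11)) = (-1 + L)*(L - 55/2) = (-1 + L)*(-55/2 + L))
(E(-59) + 29697) + 26010 = ((55/2 + (-59)² - 57/2*(-59)) + 29697) + 26010 = ((55/2 + 3481 + 3363/2) + 29697) + 26010 = (5190 + 29697) + 26010 = 34887 + 26010 = 60897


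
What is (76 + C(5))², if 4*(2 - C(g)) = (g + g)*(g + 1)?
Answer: 3969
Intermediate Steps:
C(g) = 2 - g*(1 + g)/2 (C(g) = 2 - (g + g)*(g + 1)/4 = 2 - 2*g*(1 + g)/4 = 2 - g*(1 + g)/2)
(76 + C(5))² = (76 + (2 - ½*5 - ½*5²))² = (76 + (2 - 5/2 - ½*25))² = (76 + (2 - 5/2 - 25/2))² = (76 - 13)² = 63² = 3969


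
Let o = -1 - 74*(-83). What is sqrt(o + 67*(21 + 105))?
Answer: sqrt(14583) ≈ 120.76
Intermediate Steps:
o = 6141 (o = -1 + 6142 = 6141)
sqrt(o + 67*(21 + 105)) = sqrt(6141 + 67*(21 + 105)) = sqrt(6141 + 67*126) = sqrt(6141 + 8442) = sqrt(14583)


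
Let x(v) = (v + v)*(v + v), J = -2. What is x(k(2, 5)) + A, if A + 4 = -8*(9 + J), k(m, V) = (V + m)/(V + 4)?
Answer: -4664/81 ≈ -57.580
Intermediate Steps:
k(m, V) = (V + m)/(4 + V)
x(v) = 4*v² (x(v) = (2*v)*(2*v) = 4*v²)
A = -60 (A = -4 - 8*(9 - 2) = -4 - 8*7 = -4 - 56 = -60)
x(k(2, 5)) + A = 4*((5 + 2)/(4 + 5))² - 60 = 4*(7/9)² - 60 = 4*(49/81) - 60 = 196/81 - 60 = -4664/81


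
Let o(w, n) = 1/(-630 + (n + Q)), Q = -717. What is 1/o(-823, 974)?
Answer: -373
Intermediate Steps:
o(w, n) = 1/(-1347 + n) (o(w, n) = 1/(-630 + (n - 717)) = 1/(-630 + (-717 + n)) = 1/(-1347 + n))
1/o(-823, 974) = 1/(1/(-1347 + 974)) = 1/(1/(-373)) = 1/(-1/373) = -373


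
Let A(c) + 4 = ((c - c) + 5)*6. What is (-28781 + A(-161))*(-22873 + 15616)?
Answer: 208675035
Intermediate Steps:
A(c) = 26 (A(c) = -4 + ((c - c) + 5)*6 = -4 + (0 + 5)*6 = -4 + 5*6 = -4 + 30 = 26)
(-28781 + A(-161))*(-22873 + 15616) = (-28781 + 26)*(-22873 + 15616) = -28755*(-7257) = 208675035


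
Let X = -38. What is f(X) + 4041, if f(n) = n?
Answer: 4003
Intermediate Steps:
f(X) + 4041 = -38 + 4041 = 4003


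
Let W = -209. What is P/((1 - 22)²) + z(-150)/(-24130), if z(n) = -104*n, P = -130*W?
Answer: 64873250/1064133 ≈ 60.964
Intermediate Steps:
P = 27170 (P = -130*(-209) = 27170)
P/((1 - 22)²) + z(-150)/(-24130) = 27170/((1 - 22)²) - 104*(-150)/(-24130) = 27170/((-21)²) + 15600*(-1/24130) = 27170/441 - 1560/2413 = 64873250/1064133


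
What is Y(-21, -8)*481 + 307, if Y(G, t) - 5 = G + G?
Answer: -17490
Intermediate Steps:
Y(G, t) = 5 + 2*G (Y(G, t) = 5 + (G + G) = 5 + 2*G)
Y(-21, -8)*481 + 307 = (5 + 2*(-21))*481 + 307 = (5 - 42)*481 + 307 = -37*481 + 307 = -17797 + 307 = -17490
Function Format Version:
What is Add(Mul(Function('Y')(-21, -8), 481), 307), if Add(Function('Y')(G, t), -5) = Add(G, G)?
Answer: -17490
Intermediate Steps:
Function('Y')(G, t) = Add(5, Mul(2, G)) (Function('Y')(G, t) = Add(5, Add(G, G)) = Add(5, Mul(2, G)))
Add(Mul(Function('Y')(-21, -8), 481), 307) = Add(Mul(Add(5, Mul(2, -21)), 481), 307) = Add(Mul(Add(5, -42), 481), 307) = Add(Mul(-37, 481), 307) = Add(-17797, 307) = -17490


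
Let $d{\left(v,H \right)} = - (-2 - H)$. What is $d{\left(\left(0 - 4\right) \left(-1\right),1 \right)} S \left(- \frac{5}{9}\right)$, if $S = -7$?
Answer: $\frac{35}{3} \approx 11.667$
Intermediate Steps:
$d{\left(v,H \right)} = 2 + H$
$d{\left(\left(0 - 4\right) \left(-1\right),1 \right)} S \left(- \frac{5}{9}\right) = \left(2 + 1\right) \left(-7\right) \left(- \frac{5}{9}\right) = 3 \left(-7\right) \left(\left(-5\right) \frac{1}{9}\right) = \left(-21\right) \left(- \frac{5}{9}\right) = \frac{35}{3}$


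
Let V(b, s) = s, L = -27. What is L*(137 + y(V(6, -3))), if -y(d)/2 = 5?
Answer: -3429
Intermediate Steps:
y(d) = -10 (y(d) = -2*5 = -10)
L*(137 + y(V(6, -3))) = -27*(137 - 10) = -27*127 = -3429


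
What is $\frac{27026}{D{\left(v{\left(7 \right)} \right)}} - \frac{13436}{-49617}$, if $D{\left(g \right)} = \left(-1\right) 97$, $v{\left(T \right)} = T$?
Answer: $- \frac{1339645750}{4812849} \approx -278.35$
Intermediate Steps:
$D{\left(g \right)} = -97$
$\frac{27026}{D{\left(v{\left(7 \right)} \right)}} - \frac{13436}{-49617} = \frac{27026}{-97} - \frac{13436}{-49617} = 27026 \left(- \frac{1}{97}\right) - - \frac{13436}{49617} = - \frac{27026}{97} + \frac{13436}{49617} = - \frac{1339645750}{4812849}$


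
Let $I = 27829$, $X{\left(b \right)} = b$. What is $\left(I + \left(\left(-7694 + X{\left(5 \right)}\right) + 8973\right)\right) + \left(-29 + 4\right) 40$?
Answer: $28113$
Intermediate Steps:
$\left(I + \left(\left(-7694 + X{\left(5 \right)}\right) + 8973\right)\right) + \left(-29 + 4\right) 40 = \left(27829 + \left(\left(-7694 + 5\right) + 8973\right)\right) + \left(-29 + 4\right) 40 = \left(27829 + \left(-7689 + 8973\right)\right) - 1000 = \left(27829 + 1284\right) - 1000 = 29113 - 1000 = 28113$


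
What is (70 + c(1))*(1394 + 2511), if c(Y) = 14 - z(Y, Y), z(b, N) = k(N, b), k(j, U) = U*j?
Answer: 324115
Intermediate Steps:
z(b, N) = N*b (z(b, N) = b*N = N*b)
c(Y) = 14 - Y² (c(Y) = 14 - Y*Y = 14 - Y²)
(70 + c(1))*(1394 + 2511) = (70 + (14 - 1*1²))*(1394 + 2511) = (70 + (14 - 1*1))*3905 = (70 + (14 - 1))*3905 = (70 + 13)*3905 = 83*3905 = 324115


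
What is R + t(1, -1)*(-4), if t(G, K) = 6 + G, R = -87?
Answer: -115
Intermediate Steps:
R + t(1, -1)*(-4) = -87 + (6 + 1)*(-4) = -87 + 7*(-4) = -87 - 28 = -115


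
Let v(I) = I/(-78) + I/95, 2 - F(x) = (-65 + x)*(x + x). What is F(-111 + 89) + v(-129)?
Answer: -9449489/2470 ≈ -3825.7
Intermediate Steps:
F(x) = 2 - 2*x*(-65 + x) (F(x) = 2 - (-65 + x)*(x + x) = 2 - (-65 + x)*2*x = 2 - 2*x*(-65 + x))
v(I) = -17*I/7410 (v(I) = I*(-1/78) + I*(1/95) = -I/78 + I/95 = -17*I/7410)
F(-111 + 89) + v(-129) = (2 - 2*(-111 + 89)² + 130*(-111 + 89)) - 17/7410*(-129) = (2 - 2*(-22)² + 130*(-22)) + 731/2470 = (2 - 2*484 - 2860) + 731/2470 = (2 - 968 - 2860) + 731/2470 = -3826 + 731/2470 = -9449489/2470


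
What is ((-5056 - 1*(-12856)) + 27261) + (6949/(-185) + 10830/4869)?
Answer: 10516630178/300255 ≈ 35026.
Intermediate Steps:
((-5056 - 1*(-12856)) + 27261) + (6949/(-185) + 10830/4869) = ((-5056 + 12856) + 27261) + (6949*(-1/185) + 10830*(1/4869)) = (7800 + 27261) + (-6949/185 + 3610/1623) = 35061 - 10610377/300255 = 10516630178/300255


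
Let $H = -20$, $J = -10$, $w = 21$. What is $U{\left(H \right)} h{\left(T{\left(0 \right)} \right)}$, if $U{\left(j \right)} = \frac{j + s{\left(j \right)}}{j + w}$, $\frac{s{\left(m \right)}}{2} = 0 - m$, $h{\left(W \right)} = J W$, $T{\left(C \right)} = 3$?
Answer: $-600$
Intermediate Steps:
$h{\left(W \right)} = - 10 W$
$s{\left(m \right)} = - 2 m$ ($s{\left(m \right)} = 2 \left(0 - m\right) = 2 \left(- m\right) = - 2 m$)
$U{\left(j \right)} = - \frac{j}{21 + j}$ ($U{\left(j \right)} = \frac{j - 2 j}{j + 21} = \frac{\left(-1\right) j}{21 + j} = - \frac{j}{21 + j}$)
$U{\left(H \right)} h{\left(T{\left(0 \right)} \right)} = \left(-1\right) \left(-20\right) \frac{1}{21 - 20} \left(\left(-10\right) 3\right) = \left(-1\right) \left(-20\right) 1^{-1} \left(-30\right) = \left(-1\right) \left(-20\right) 1 \left(-30\right) = 20 \left(-30\right) = -600$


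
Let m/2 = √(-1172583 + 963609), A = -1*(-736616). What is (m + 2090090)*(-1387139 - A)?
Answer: -4438839087950 - 4247510*I*√208974 ≈ -4.4388e+12 - 1.9417e+9*I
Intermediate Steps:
A = 736616
m = 2*I*√208974 (m = 2*√(-1172583 + 963609) = 2*√(-208974) = 2*(I*√208974) = 2*I*√208974 ≈ 914.27*I)
(m + 2090090)*(-1387139 - A) = (2*I*√208974 + 2090090)*(-1387139 - 1*736616) = (2090090 + 2*I*√208974)*(-1387139 - 736616) = (2090090 + 2*I*√208974)*(-2123755) = -4438839087950 - 4247510*I*√208974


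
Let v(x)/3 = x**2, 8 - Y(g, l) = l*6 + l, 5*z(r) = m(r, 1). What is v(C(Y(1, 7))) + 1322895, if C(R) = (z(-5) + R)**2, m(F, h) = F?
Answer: 10657983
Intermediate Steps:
z(r) = r/5
Y(g, l) = 8 - 7*l (Y(g, l) = 8 - (l*6 + l) = 8 - (6*l + l) = 8 - 7*l)
C(R) = (-1 + R)**2 (C(R) = ((1/5)*(-5) + R)**2 = (-1 + R)**2)
v(x) = 3*x**2
v(C(Y(1, 7))) + 1322895 = 3*((-1 + (8 - 7*7))**2)**2 + 1322895 = 3*((-1 + (8 - 49))**2)**2 + 1322895 = 3*((-1 - 41)**2)**2 + 1322895 = 3*((-42)**2)**2 + 1322895 = 3*1764**2 + 1322895 = 3*3111696 + 1322895 = 9335088 + 1322895 = 10657983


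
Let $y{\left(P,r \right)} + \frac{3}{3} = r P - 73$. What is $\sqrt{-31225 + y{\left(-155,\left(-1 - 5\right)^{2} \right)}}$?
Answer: $i \sqrt{36879} \approx 192.04 i$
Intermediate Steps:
$y{\left(P,r \right)} = -74 + P r$ ($y{\left(P,r \right)} = -1 + \left(r P - 73\right) = -1 + \left(P r - 73\right) = -1 + \left(-73 + P r\right) = -74 + P r$)
$\sqrt{-31225 + y{\left(-155,\left(-1 - 5\right)^{2} \right)}} = \sqrt{-31225 - \left(74 + 155 \left(-1 - 5\right)^{2}\right)} = \sqrt{-31225 - \left(74 + 155 \left(-6\right)^{2}\right)} = \sqrt{-31225 - 5654} = \sqrt{-36879} = i \sqrt{36879}$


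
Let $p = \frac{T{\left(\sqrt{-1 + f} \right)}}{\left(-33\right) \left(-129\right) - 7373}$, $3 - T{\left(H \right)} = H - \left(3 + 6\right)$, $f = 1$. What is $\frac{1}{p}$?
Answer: $- \frac{779}{3} \approx -259.67$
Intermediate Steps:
$T{\left(H \right)} = 12 - H$ ($T{\left(H \right)} = 3 - \left(H - \left(3 + 6\right)\right) = 3 - \left(H - 9\right) = 3 - \left(-9 + H\right) = 12 - H$)
$p = - \frac{3}{779}$ ($p = \frac{12 - \sqrt{-1 + 1}}{\left(-33\right) \left(-129\right) - 7373} = \frac{12 - \sqrt{0}}{4257 - 7373} = \frac{12 - 0}{-3116} = - \frac{12 + 0}{3116} = \left(- \frac{1}{3116}\right) 12 = - \frac{3}{779} \approx -0.0038511$)
$\frac{1}{p} = \frac{1}{- \frac{3}{779}} = - \frac{779}{3}$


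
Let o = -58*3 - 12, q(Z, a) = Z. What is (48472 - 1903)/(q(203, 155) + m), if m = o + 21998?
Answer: 46569/22015 ≈ 2.1153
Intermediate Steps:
o = -186 (o = -174 - 12 = -186)
m = 21812 (m = -186 + 21998 = 21812)
(48472 - 1903)/(q(203, 155) + m) = (48472 - 1903)/(203 + 21812) = 46569/22015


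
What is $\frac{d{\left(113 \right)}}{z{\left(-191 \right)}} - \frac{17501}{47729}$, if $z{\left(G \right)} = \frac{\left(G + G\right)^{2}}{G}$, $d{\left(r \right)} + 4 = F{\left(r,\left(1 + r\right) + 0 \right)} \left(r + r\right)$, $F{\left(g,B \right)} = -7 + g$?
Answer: $- \frac{26285813}{828749} \approx -31.717$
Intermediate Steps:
$d{\left(r \right)} = -4 + 2 r \left(-7 + r\right)$ ($d{\left(r \right)} = -4 + \left(-7 + r\right) \left(r + r\right) = -4 + \left(-7 + r\right) 2 r = -4 + 2 r \left(-7 + r\right)$)
$z{\left(G \right)} = 4 G$ ($z{\left(G \right)} = \frac{\left(2 G\right)^{2}}{G} = \frac{4 G^{2}}{G} = 4 G$)
$\frac{d{\left(113 \right)}}{z{\left(-191 \right)}} - \frac{17501}{47729} = \frac{-4 + 2 \cdot 113 \left(-7 + 113\right)}{4 \left(-191\right)} - \frac{17501}{47729} = \frac{-4 + 2 \cdot 113 \cdot 106}{-764} - \frac{1591}{4339} = \left(-4 + 23956\right) \left(- \frac{1}{764}\right) - \frac{1591}{4339} = 23952 \left(- \frac{1}{764}\right) - \frac{1591}{4339} = - \frac{5988}{191} - \frac{1591}{4339} = - \frac{26285813}{828749}$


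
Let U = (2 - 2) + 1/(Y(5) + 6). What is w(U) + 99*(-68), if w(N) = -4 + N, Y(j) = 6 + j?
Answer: -114511/17 ≈ -6735.9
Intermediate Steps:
U = 1/17 (U = (2 - 2) + 1/((6 + 5) + 6) = 0 + 1/(11 + 6) = 0 + 1/17 = 1/17 ≈ 0.058824)
w(U) + 99*(-68) = (-4 + 1/17) + 99*(-68) = -67/17 - 6732 = -114511/17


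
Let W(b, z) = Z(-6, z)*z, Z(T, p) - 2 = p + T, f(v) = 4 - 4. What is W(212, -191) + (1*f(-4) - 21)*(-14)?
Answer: 37539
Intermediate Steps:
f(v) = 0
Z(T, p) = 2 + T + p (Z(T, p) = 2 + (p + T) = 2 + (T + p) = 2 + T + p)
W(b, z) = z*(-4 + z) (W(b, z) = (2 - 6 + z)*z = (-4 + z)*z = z*(-4 + z))
W(212, -191) + (1*f(-4) - 21)*(-14) = -191*(-4 - 191) + (1*0 - 21)*(-14) = -191*(-195) + (0 - 21)*(-14) = 37245 - 21*(-14) = 37245 + 294 = 37539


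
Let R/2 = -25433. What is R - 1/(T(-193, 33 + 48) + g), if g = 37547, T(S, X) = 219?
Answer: -1921005357/37766 ≈ -50866.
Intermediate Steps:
R = -50866 (R = 2*(-25433) = -50866)
R - 1/(T(-193, 33 + 48) + g) = -50866 - 1/(219 + 37547) = -50866 - 1/37766 = -1921005357/37766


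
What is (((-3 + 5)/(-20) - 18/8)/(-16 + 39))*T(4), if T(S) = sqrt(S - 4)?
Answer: 0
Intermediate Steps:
T(S) = sqrt(-4 + S)
(((-3 + 5)/(-20) - 18/8)/(-16 + 39))*T(4) = (((-3 + 5)/(-20) - 18/8)/(-16 + 39))*sqrt(-4 + 4) = ((2*(-1/20) - 18*1/8)/23)*sqrt(0) = ((-1/10 - 9/4)*(1/23))*0 = -47/20*1/23*0 = -47/460*0 = 0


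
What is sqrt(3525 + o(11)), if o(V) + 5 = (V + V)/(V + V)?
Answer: sqrt(3521) ≈ 59.338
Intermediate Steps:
o(V) = -4 (o(V) = -5 + (V + V)/(V + V) = -5 + (2*V)/((2*V)) = -5 + (2*V)*(1/(2*V)) = -5 + 1 = -4)
sqrt(3525 + o(11)) = sqrt(3525 - 4) = sqrt(3521)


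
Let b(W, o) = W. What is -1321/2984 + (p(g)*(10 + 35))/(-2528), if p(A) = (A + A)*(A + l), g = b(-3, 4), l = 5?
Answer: -13501/58934 ≈ -0.22909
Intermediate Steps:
g = -3
p(A) = 2*A*(5 + A) (p(A) = (A + A)*(A + 5) = (2*A)*(5 + A) = 2*A*(5 + A))
-1321/2984 + (p(g)*(10 + 35))/(-2528) = -1321/2984 + ((2*(-3)*(5 - 3))*(10 + 35))/(-2528) = -1321*1/2984 + ((2*(-3)*2)*45)*(-1/2528) = -1321/2984 - 12*45*(-1/2528) = -1321/2984 - 540*(-1/2528) = -1321/2984 + 135/632 = -13501/58934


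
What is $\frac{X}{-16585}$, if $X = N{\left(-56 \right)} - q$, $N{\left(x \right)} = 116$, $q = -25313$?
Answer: $- \frac{25429}{16585} \approx -1.5333$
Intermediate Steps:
$X = 25429$ ($X = 116 - -25313 = 116 + 25313 = 25429$)
$\frac{X}{-16585} = \frac{25429}{-16585} = 25429 \left(- \frac{1}{16585}\right) = - \frac{25429}{16585}$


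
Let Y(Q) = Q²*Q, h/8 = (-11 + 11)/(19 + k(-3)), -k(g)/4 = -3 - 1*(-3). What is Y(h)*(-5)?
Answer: 0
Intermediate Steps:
k(g) = 0 (k(g) = -4*(-3 - 1*(-3)) = -4*(-3 + 3) = -4*0 = 0)
h = 0 (h = 8*((-11 + 11)/(19 + 0)) = 8*(0/19) = 8*(0*(1/19)) = 8*0 = 0)
Y(Q) = Q³
Y(h)*(-5) = 0³*(-5) = 0*(-5) = 0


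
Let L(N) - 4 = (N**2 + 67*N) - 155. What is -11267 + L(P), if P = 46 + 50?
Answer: 4230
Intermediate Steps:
P = 96
L(N) = -151 + N**2 + 67*N (L(N) = 4 + ((N**2 + 67*N) - 155) = 4 + (-155 + N**2 + 67*N) = -151 + N**2 + 67*N)
-11267 + L(P) = -11267 + (-151 + 96**2 + 67*96) = -11267 + (-151 + 9216 + 6432) = -11267 + 15497 = 4230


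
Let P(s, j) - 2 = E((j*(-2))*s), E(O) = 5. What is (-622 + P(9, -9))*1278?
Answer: -785970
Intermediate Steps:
P(s, j) = 7 (P(s, j) = 2 + 5 = 7)
(-622 + P(9, -9))*1278 = (-622 + 7)*1278 = -615*1278 = -785970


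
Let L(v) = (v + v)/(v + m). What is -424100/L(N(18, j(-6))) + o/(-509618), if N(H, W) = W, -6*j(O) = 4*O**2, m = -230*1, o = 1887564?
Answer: -3431053439267/1528854 ≈ -2.2442e+6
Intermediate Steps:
m = -230
j(O) = -2*O**2/3
L(v) = 2*v/(-230 + v) (L(v) = (v + v)/(v - 230) = (2*v)/(-230 + v) = 2*v/(-230 + v))
-424100/L(N(18, j(-6))) + o/(-509618) = -424100/(2*(-2/3*(-6)**2)/(-230 - 2/3*(-6)**2)) + 1887564/(-509618) = -424100/(2*(-2/3*36)/(-230 - 2/3*36)) + 1887564*(-1/509618) = -424100/(2*(-24)/(-230 - 24)) - 943782/254809 = -424100/(2*(-24)/(-254)) - 943782/254809 = -424100/(2*(-24)*(-1/254)) - 943782/254809 = -424100/24/127 - 943782/254809 = -424100*127/24 - 943782/254809 = -13465175/6 - 943782/254809 = -3431053439267/1528854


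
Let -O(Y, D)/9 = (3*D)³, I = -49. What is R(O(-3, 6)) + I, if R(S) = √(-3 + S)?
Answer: -49 + I*√52491 ≈ -49.0 + 229.11*I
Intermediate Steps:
O(Y, D) = -243*D³ (O(Y, D) = -9*27*D³ = -243*D³)
R(O(-3, 6)) + I = √(-3 - 243*6³) - 49 = √(-3 - 243*216) - 49 = √(-3 - 52488) - 49 = √(-52491) - 49 = I*√52491 - 49 = -49 + I*√52491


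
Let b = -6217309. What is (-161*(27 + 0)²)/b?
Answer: 16767/888187 ≈ 0.018878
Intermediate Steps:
(-161*(27 + 0)²)/b = -161*(27 + 0)²/(-6217309) = -161*27²*(-1/6217309) = -161*729*(-1/6217309) = -117369*(-1/6217309) = 16767/888187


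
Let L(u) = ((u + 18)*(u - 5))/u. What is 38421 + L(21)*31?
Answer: 275395/7 ≈ 39342.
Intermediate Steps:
L(u) = (-5 + u)*(18 + u)/u (L(u) = ((18 + u)*(-5 + u))/u = ((-5 + u)*(18 + u))/u = (-5 + u)*(18 + u)/u)
38421 + L(21)*31 = 38421 + (13 + 21 - 90/21)*31 = 38421 + (13 + 21 - 90*1/21)*31 = 38421 + (13 + 21 - 30/7)*31 = 38421 + (208/7)*31 = 38421 + 6448/7 = 275395/7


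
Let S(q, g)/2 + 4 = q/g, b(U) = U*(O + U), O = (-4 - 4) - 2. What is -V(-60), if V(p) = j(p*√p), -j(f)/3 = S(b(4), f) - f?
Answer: -24 + 8998*I*√15/25 ≈ -24.0 + 1394.0*I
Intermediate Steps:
O = -10 (O = -8 - 2 = -10)
b(U) = U*(-10 + U)
S(q, g) = -8 + 2*q/g (S(q, g) = -8 + 2*(q/g) = -8 + 2*q/g)
j(f) = 24 + 3*f + 144/f (j(f) = -3*((-8 + 2*(4*(-10 + 4))/f) - f) = -3*((-8 + 2*(4*(-6))/f) - f) = -3*((-8 + 2*(-24)/f) - f) = -3*((-8 - 48/f) - f) = -3*(-8 - f - 48/f) = 24 + 3*f + 144/f)
V(p) = 24 + 3*p^(3/2) + 144/p^(3/2) (V(p) = 24 + 3*(p*√p) + 144/((p*√p)) = 24 + 3*p^(3/2) + 144/(p^(3/2)) = 24 + 3*p^(3/2) + 144/p^(3/2))
-V(-60) = -(24 + 3*(-60)^(3/2) + 144/(-60)^(3/2)) = -(24 + 3*(-120*I*√15) + 144*(I*√15/1800)) = -(24 - 360*I*√15 + 2*I*√15/25) = -(24 - 8998*I*√15/25) = -24 + 8998*I*√15/25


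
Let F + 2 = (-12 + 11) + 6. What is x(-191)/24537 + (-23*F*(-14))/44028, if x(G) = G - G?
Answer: 161/7338 ≈ 0.021941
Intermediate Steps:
x(G) = 0
F = 3 (F = -2 + ((-12 + 11) + 6) = -2 + (-1 + 6) = -2 + 5 = 3)
x(-191)/24537 + (-23*F*(-14))/44028 = 0/24537 + (-23*3*(-14))/44028 = 0*(1/24537) - 69*(-14)*(1/44028) = 0 + 966*(1/44028) = 0 + 161/7338 = 161/7338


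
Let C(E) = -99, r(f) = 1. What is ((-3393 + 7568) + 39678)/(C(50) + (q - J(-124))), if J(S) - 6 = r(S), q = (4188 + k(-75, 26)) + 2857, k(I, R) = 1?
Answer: 43853/6940 ≈ 6.3189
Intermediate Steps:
q = 7046 (q = (4188 + 1) + 2857 = 4189 + 2857 = 7046)
J(S) = 7 (J(S) = 6 + 1 = 7)
((-3393 + 7568) + 39678)/(C(50) + (q - J(-124))) = ((-3393 + 7568) + 39678)/(-99 + (7046 - 1*7)) = (4175 + 39678)/(-99 + (7046 - 7)) = 43853/(-99 + 7039) = 43853/6940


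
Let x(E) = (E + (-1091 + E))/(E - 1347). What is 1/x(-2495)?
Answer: 3842/6081 ≈ 0.63180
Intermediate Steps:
x(E) = (-1091 + 2*E)/(-1347 + E)
1/x(-2495) = 1/((-1091 + 2*(-2495))/(-1347 - 2495)) = 1/((-1091 - 4990)/(-3842)) = 1/(-1/3842*(-6081)) = 1/(6081/3842) = 3842/6081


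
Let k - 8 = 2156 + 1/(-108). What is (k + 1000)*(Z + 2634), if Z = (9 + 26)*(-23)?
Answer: 624989419/108 ≈ 5.7869e+6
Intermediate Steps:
k = 233711/108 (k = 8 + (2156 + 1/(-108)) = 8 + (2156 - 1/108) = 8 + 232847/108 = 233711/108 ≈ 2164.0)
Z = -805 (Z = 35*(-23) = -805)
(k + 1000)*(Z + 2634) = (233711/108 + 1000)*(-805 + 2634) = (341711/108)*1829 = 624989419/108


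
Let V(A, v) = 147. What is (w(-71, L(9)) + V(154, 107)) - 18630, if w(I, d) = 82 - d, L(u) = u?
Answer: -18410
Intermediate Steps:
(w(-71, L(9)) + V(154, 107)) - 18630 = ((82 - 1*9) + 147) - 18630 = ((82 - 9) + 147) - 18630 = (73 + 147) - 18630 = 220 - 18630 = -18410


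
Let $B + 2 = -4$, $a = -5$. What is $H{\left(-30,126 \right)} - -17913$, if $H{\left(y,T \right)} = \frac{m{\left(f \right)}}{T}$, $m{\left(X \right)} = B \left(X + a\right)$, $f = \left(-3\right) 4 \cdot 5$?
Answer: $\frac{376238}{21} \approx 17916.0$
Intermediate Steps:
$B = -6$ ($B = -2 - 4 = -6$)
$f = -60$ ($f = \left(-12\right) 5 = -60$)
$m{\left(X \right)} = 30 - 6 X$ ($m{\left(X \right)} = - 6 \left(X - 5\right) = - 6 \left(-5 + X\right) = 30 - 6 X$)
$H{\left(y,T \right)} = \frac{390}{T}$ ($H{\left(y,T \right)} = \frac{30 - -360}{T} = \frac{30 + 360}{T} = \frac{390}{T}$)
$H{\left(-30,126 \right)} - -17913 = \frac{390}{126} - -17913 = 390 \cdot \frac{1}{126} + 17913 = \frac{65}{21} + 17913 = \frac{376238}{21}$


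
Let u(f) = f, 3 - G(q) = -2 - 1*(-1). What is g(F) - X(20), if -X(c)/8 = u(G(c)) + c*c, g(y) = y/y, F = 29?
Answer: 3233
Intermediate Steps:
G(q) = 4 (G(q) = 3 - (-2 - 1*(-1)) = 3 - (-2 + 1) = 3 - 1*(-1) = 3 + 1 = 4)
g(y) = 1
X(c) = -32 - 8*c**2 (X(c) = -8*(4 + c*c) = -8*(4 + c**2) = -32 - 8*c**2)
g(F) - X(20) = 1 - (-32 - 8*20**2) = 1 - (-32 - 8*400) = 1 - (-32 - 3200) = 1 - 1*(-3232) = 1 + 3232 = 3233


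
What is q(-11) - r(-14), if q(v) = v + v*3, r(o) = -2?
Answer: -42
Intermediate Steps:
q(v) = 4*v (q(v) = v + 3*v = 4*v)
q(-11) - r(-14) = 4*(-11) - 1*(-2) = -44 + 2 = -42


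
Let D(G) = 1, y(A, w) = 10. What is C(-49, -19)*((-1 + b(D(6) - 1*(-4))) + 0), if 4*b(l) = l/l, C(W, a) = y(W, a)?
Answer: -15/2 ≈ -7.5000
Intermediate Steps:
C(W, a) = 10
b(l) = 1/4 (b(l) = (l/l)/4 = (1/4)*1 = 1/4)
C(-49, -19)*((-1 + b(D(6) - 1*(-4))) + 0) = 10*((-1 + 1/4) + 0) = 10*(-3/4 + 0) = 10*(-3/4) = -15/2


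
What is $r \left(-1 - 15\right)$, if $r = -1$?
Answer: $16$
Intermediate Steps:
$r \left(-1 - 15\right) = - (-1 - 15) = \left(-1\right) \left(-16\right) = 16$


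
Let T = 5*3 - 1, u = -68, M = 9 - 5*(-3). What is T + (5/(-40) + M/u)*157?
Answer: -8301/136 ≈ -61.037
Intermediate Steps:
M = 24 (M = 9 + 15 = 24)
T = 14 (T = 15 - 1 = 14)
T + (5/(-40) + M/u)*157 = 14 + (5/(-40) + 24/(-68))*157 = 14 + (5*(-1/40) + 24*(-1/68))*157 = 14 + (-⅛ - 6/17)*157 = 14 - 65/136*157 = 14 - 10205/136 = -8301/136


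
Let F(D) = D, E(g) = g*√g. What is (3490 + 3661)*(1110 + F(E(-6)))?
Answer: 7937610 - 42906*I*√6 ≈ 7.9376e+6 - 1.051e+5*I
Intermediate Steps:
E(g) = g^(3/2)
(3490 + 3661)*(1110 + F(E(-6))) = (3490 + 3661)*(1110 + (-6)^(3/2)) = 7151*(1110 - 6*I*√6) = 7937610 - 42906*I*√6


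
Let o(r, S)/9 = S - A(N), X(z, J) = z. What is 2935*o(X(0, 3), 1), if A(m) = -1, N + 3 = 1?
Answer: 52830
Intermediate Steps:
N = -2 (N = -3 + 1 = -2)
o(r, S) = 9 + 9*S (o(r, S) = 9*(S - 1*(-1)) = 9*(S + 1) = 9*(1 + S) = 9 + 9*S)
2935*o(X(0, 3), 1) = 2935*(9 + 9*1) = 2935*(9 + 9) = 2935*18 = 52830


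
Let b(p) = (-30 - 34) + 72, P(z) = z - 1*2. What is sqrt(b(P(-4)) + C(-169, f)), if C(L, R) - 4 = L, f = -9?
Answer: I*sqrt(157) ≈ 12.53*I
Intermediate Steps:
P(z) = -2 + z (P(z) = z - 2 = -2 + z)
C(L, R) = 4 + L
b(p) = 8 (b(p) = -64 + 72 = 8)
sqrt(b(P(-4)) + C(-169, f)) = sqrt(8 + (4 - 169)) = sqrt(8 - 165) = sqrt(-157) = I*sqrt(157)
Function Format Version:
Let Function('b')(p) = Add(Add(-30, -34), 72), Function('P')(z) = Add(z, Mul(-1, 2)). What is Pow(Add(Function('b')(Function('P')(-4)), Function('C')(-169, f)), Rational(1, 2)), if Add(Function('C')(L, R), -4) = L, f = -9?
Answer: Mul(I, Pow(157, Rational(1, 2))) ≈ Mul(12.530, I)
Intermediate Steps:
Function('P')(z) = Add(-2, z) (Function('P')(z) = Add(z, -2) = Add(-2, z))
Function('C')(L, R) = Add(4, L)
Function('b')(p) = 8 (Function('b')(p) = Add(-64, 72) = 8)
Pow(Add(Function('b')(Function('P')(-4)), Function('C')(-169, f)), Rational(1, 2)) = Pow(Add(8, Add(4, -169)), Rational(1, 2)) = Pow(Add(8, -165), Rational(1, 2)) = Pow(-157, Rational(1, 2)) = Mul(I, Pow(157, Rational(1, 2)))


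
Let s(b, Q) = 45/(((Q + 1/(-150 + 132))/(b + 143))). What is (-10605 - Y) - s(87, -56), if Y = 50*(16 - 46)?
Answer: -9000645/1009 ≈ -8920.4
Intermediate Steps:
Y = -1500 (Y = 50*(-30) = -1500)
s(b, Q) = 45*(143 + b)/(-1/18 + Q) (s(b, Q) = 45/(((Q + 1/(-18))/(143 + b))) = 45/(((Q - 1/18)/(143 + b))) = 45/(((-1/18 + Q)/(143 + b))) = 45*((143 + b)/(-1/18 + Q)) = 45*(143 + b)/(-1/18 + Q))
(-10605 - Y) - s(87, -56) = (-10605 - 1*(-1500)) - 810*(143 + 87)/(-1 + 18*(-56)) = (-10605 + 1500) - 810*230/(-1 - 1008) = -9105 - 810*230/(-1009) = -9105 - 810*(-1)*230/1009 = -9105 - 1*(-186300/1009) = -9105 + 186300/1009 = -9000645/1009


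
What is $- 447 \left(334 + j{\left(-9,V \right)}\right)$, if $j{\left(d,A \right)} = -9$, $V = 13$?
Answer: $-145275$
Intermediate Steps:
$- 447 \left(334 + j{\left(-9,V \right)}\right) = - 447 \left(334 - 9\right) = \left(-447\right) 325 = -145275$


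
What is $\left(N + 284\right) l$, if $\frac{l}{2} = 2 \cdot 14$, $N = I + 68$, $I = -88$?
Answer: $14784$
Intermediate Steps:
$N = -20$ ($N = -88 + 68 = -20$)
$l = 56$ ($l = 2 \cdot 2 \cdot 14 = 2 \cdot 28 = 56$)
$\left(N + 284\right) l = \left(-20 + 284\right) 56 = 264 \cdot 56 = 14784$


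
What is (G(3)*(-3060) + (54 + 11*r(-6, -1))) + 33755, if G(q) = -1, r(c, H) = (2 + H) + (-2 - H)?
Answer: 36869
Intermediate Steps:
r(c, H) = 0
(G(3)*(-3060) + (54 + 11*r(-6, -1))) + 33755 = (-1*(-3060) + (54 + 11*0)) + 33755 = (3060 + (54 + 0)) + 33755 = (3060 + 54) + 33755 = 3114 + 33755 = 36869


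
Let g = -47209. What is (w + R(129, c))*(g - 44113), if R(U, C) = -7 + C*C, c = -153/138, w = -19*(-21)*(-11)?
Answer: 424616935435/1058 ≈ 4.0134e+8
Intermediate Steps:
w = -4389 (w = 399*(-11) = -4389)
c = -51/46 (c = -153*1/138 = -51/46 ≈ -1.1087)
R(U, C) = -7 + C²
(w + R(129, c))*(g - 44113) = (-4389 + (-7 + (-51/46)²))*(-47209 - 44113) = (-4389 + (-7 + 2601/2116))*(-91322) = (-4389 - 12211/2116)*(-91322) = -9299335/2116*(-91322) = 424616935435/1058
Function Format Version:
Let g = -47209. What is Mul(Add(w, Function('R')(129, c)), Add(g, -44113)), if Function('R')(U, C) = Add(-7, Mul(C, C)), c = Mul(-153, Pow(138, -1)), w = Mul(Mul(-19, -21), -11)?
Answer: Rational(424616935435, 1058) ≈ 4.0134e+8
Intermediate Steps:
w = -4389 (w = Mul(399, -11) = -4389)
c = Rational(-51, 46) (c = Mul(-153, Rational(1, 138)) = Rational(-51, 46) ≈ -1.1087)
Function('R')(U, C) = Add(-7, Pow(C, 2))
Mul(Add(w, Function('R')(129, c)), Add(g, -44113)) = Mul(Add(-4389, Add(-7, Pow(Rational(-51, 46), 2))), Add(-47209, -44113)) = Mul(Add(-4389, Add(-7, Rational(2601, 2116))), -91322) = Mul(Add(-4389, Rational(-12211, 2116)), -91322) = Mul(Rational(-9299335, 2116), -91322) = Rational(424616935435, 1058)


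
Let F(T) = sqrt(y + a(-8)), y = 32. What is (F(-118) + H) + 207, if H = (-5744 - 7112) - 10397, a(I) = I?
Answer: -23046 + 2*sqrt(6) ≈ -23041.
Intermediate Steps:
H = -23253 (H = -12856 - 10397 = -23253)
F(T) = 2*sqrt(6) (F(T) = sqrt(32 - 8) = sqrt(24) = 2*sqrt(6))
(F(-118) + H) + 207 = (2*sqrt(6) - 23253) + 207 = (-23253 + 2*sqrt(6)) + 207 = -23046 + 2*sqrt(6)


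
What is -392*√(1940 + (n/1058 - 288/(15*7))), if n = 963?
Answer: -28*√5023923590/115 ≈ -17258.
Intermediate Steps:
-392*√(1940 + (n/1058 - 288/(15*7))) = -392*√(1940 + (963/1058 - 288/(15*7))) = -392*√(1940 + (963*(1/1058) - 288/105)) = -392*√(1940 + (963/1058 - 288*1/105)) = -392*√(1940 + (963/1058 - 96/35)) = -392*√(1940 - 67863/37030) = -28*√5023923590/115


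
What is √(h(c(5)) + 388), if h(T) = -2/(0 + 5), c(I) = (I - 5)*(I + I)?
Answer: √9690/5 ≈ 19.688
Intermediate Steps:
c(I) = 2*I*(-5 + I) (c(I) = (-5 + I)*(2*I) = 2*I*(-5 + I))
h(T) = -⅖ (h(T) = -2/5 = -2*⅕ = -⅖)
√(h(c(5)) + 388) = √(-⅖ + 388) = √(1938/5) = √9690/5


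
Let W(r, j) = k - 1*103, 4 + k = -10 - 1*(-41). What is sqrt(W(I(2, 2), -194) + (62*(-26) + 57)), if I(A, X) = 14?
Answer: I*sqrt(1631) ≈ 40.386*I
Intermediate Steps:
k = 27 (k = -4 + (-10 - 1*(-41)) = -4 + (-10 + 41) = -4 + 31 = 27)
W(r, j) = -76 (W(r, j) = 27 - 1*103 = 27 - 103 = -76)
sqrt(W(I(2, 2), -194) + (62*(-26) + 57)) = sqrt(-76 + (62*(-26) + 57)) = sqrt(-76 + (-1612 + 57)) = sqrt(-76 - 1555) = sqrt(-1631) = I*sqrt(1631)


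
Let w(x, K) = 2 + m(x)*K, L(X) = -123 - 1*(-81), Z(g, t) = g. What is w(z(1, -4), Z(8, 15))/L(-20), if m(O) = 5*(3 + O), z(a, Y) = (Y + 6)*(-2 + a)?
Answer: -1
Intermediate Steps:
L(X) = -42 (L(X) = -123 + 81 = -42)
z(a, Y) = (-2 + a)*(6 + Y) (z(a, Y) = (6 + Y)*(-2 + a) = (-2 + a)*(6 + Y))
m(O) = 15 + 5*O
w(x, K) = 2 + K*(15 + 5*x) (w(x, K) = 2 + (15 + 5*x)*K = 2 + K*(15 + 5*x))
w(z(1, -4), Z(8, 15))/L(-20) = (2 + 5*8*(3 + (-12 - 2*(-4) + 6*1 - 4*1)))/(-42) = (2 + 5*8*(3 + (-12 + 8 + 6 - 4)))*(-1/42) = (2 + 5*8*(3 - 2))*(-1/42) = (2 + 5*8*1)*(-1/42) = (2 + 40)*(-1/42) = 42*(-1/42) = -1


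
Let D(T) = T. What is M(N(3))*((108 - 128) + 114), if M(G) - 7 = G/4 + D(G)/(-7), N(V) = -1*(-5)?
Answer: 9917/14 ≈ 708.36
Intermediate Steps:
N(V) = 5
M(G) = 7 + 3*G/28 (M(G) = 7 + (G/4 + G/(-7)) = 7 + (G*(1/4) + G*(-1/7)) = 7 + (G/4 - G/7) = 7 + 3*G/28)
M(N(3))*((108 - 128) + 114) = (7 + (3/28)*5)*((108 - 128) + 114) = (7 + 15/28)*(-20 + 114) = (211/28)*94 = 9917/14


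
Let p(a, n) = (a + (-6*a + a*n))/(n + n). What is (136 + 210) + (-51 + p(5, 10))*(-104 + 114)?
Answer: -303/2 ≈ -151.50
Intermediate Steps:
p(a, n) = (-5*a + a*n)/(2*n) (p(a, n) = (-5*a + a*n)/((2*n)) = (-5*a + a*n)*(1/(2*n)) = (-5*a + a*n)/(2*n))
(136 + 210) + (-51 + p(5, 10))*(-104 + 114) = (136 + 210) + (-51 + (½)*5*(-5 + 10)/10)*(-104 + 114) = 346 + (-51 + (½)*5*(⅒)*5)*10 = 346 + (-51 + 5/4)*10 = 346 - 199/4*10 = 346 - 995/2 = -303/2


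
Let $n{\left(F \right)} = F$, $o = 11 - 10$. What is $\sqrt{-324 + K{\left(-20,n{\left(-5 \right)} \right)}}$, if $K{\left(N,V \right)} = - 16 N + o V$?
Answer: $3 i \approx 3.0 i$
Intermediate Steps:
$o = 1$ ($o = 11 - 10 = 1$)
$K{\left(N,V \right)} = V - 16 N$ ($K{\left(N,V \right)} = - 16 N + 1 V = - 16 N + V = V - 16 N$)
$\sqrt{-324 + K{\left(-20,n{\left(-5 \right)} \right)}} = \sqrt{-324 - -315} = \sqrt{-324 + \left(-5 + 320\right)} = \sqrt{-324 + 315} = \sqrt{-9} = 3 i$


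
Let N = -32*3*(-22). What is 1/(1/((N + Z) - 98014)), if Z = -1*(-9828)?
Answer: -86074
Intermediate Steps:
Z = 9828
N = 2112 (N = -96*(-22) = 2112)
1/(1/((N + Z) - 98014)) = 1/(1/((2112 + 9828) - 98014)) = 1/(1/(11940 - 98014)) = 1/(1/(-86074)) = 1/(-1/86074) = -86074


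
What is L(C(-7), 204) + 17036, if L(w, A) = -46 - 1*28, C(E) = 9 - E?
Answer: 16962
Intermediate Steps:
L(w, A) = -74 (L(w, A) = -46 - 28 = -74)
L(C(-7), 204) + 17036 = -74 + 17036 = 16962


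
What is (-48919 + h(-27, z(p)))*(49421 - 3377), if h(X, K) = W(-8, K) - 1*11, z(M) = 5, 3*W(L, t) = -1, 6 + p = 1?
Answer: -2252948268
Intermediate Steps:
p = -5 (p = -6 + 1 = -5)
W(L, t) = -⅓ (W(L, t) = (⅓)*(-1) = -⅓)
h(X, K) = -34/3 (h(X, K) = -⅓ - 1*11 = -⅓ - 11 = -34/3)
(-48919 + h(-27, z(p)))*(49421 - 3377) = (-48919 - 34/3)*(49421 - 3377) = -146791/3*46044 = -2252948268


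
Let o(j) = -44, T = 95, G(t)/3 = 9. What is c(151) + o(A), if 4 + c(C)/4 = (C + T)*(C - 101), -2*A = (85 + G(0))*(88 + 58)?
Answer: 49140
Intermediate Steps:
G(t) = 27 (G(t) = 3*9 = 27)
A = -8176 (A = -(85 + 27)*(88 + 58)/2 = -56*146 = -½*16352 = -8176)
c(C) = -16 + 4*(-101 + C)*(95 + C) (c(C) = -16 + 4*((C + 95)*(C - 101)) = -16 + 4*((95 + C)*(-101 + C)) = -16 + 4*((-101 + C)*(95 + C)) = -16 + 4*(-101 + C)*(95 + C))
c(151) + o(A) = (-38396 - 24*151 + 4*151²) - 44 = (-38396 - 3624 + 4*22801) - 44 = (-38396 - 3624 + 91204) - 44 = 49184 - 44 = 49140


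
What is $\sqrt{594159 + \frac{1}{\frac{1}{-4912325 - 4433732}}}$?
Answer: $i \sqrt{8751898} \approx 2958.4 i$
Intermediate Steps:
$\sqrt{594159 + \frac{1}{\frac{1}{-4912325 - 4433732}}} = \sqrt{594159 + \frac{1}{\frac{1}{-9346057}}} = \sqrt{594159 + \frac{1}{- \frac{1}{9346057}}} = \sqrt{594159 - 9346057} = \sqrt{-8751898} = i \sqrt{8751898}$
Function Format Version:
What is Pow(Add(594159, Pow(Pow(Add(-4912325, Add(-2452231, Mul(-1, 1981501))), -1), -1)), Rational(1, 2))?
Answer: Mul(I, Pow(8751898, Rational(1, 2))) ≈ Mul(2958.4, I)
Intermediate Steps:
Pow(Add(594159, Pow(Pow(Add(-4912325, Add(-2452231, Mul(-1, 1981501))), -1), -1)), Rational(1, 2)) = Pow(Add(594159, Pow(Pow(Add(-4912325, Add(-2452231, -1981501)), -1), -1)), Rational(1, 2)) = Pow(Add(594159, Pow(Pow(Add(-4912325, -4433732), -1), -1)), Rational(1, 2)) = Pow(Add(594159, Pow(Pow(-9346057, -1), -1)), Rational(1, 2)) = Pow(Add(594159, Pow(Rational(-1, 9346057), -1)), Rational(1, 2)) = Pow(Add(594159, -9346057), Rational(1, 2)) = Pow(-8751898, Rational(1, 2)) = Mul(I, Pow(8751898, Rational(1, 2)))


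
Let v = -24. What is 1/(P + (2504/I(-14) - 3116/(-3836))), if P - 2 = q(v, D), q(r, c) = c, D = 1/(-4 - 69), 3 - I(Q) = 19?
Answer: -140014/21520347 ≈ -0.0065061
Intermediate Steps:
I(Q) = -16 (I(Q) = 3 - 1*19 = 3 - 19 = -16)
D = -1/73 (D = 1/(-73) = -1/73 ≈ -0.013699)
P = 145/73 (P = 2 - 1/73 = 145/73 ≈ 1.9863)
1/(P + (2504/I(-14) - 3116/(-3836))) = 1/(145/73 + (2504/(-16) - 3116/(-3836))) = 1/(145/73 + (2504*(-1/16) - 3116*(-1/3836))) = 1/(145/73 + (-313/2 + 779/959)) = 1/(145/73 - 298609/1918) = 1/(-21520347/140014) = -140014/21520347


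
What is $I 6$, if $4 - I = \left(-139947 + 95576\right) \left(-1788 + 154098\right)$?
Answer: $40548882084$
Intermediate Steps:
$I = 6758147014$ ($I = 4 - \left(-139947 + 95576\right) \left(-1788 + 154098\right) = 4 - \left(-44371\right) 152310 = 4 - -6758147010 = 4 + 6758147010 = 6758147014$)
$I 6 = 6758147014 \cdot 6 = 40548882084$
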